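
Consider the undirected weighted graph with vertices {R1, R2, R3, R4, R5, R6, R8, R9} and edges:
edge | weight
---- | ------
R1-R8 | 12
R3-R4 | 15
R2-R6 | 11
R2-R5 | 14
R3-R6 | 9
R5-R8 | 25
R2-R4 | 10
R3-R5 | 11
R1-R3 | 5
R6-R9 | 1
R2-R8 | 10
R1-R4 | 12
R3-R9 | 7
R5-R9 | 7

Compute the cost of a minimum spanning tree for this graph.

51

Grow the tree from R2 using Prim:
Step 1: frontier [R2-R4 10, R2-R8 10, R2-R6 11, R2-R5 14] → take R2-R4 (10); add R4.
Step 2: frontier [R2-R8 10, R2-R6 11, R2-R5 14, R1-R4 12, R3-R4 15] → take R2-R8 (10); add R8.
Step 3: frontier [R2-R6 11, R2-R5 14, R1-R4 12, R3-R4 15, R1-R8 12, R5-R8 25] → take R2-R6 (11); add R6.
Step 4: frontier [R2-R5 14, R1-R4 12, R3-R4 15, R6-R9 1, R3-R6 9, R1-R8 12, R5-R8 25] → take R6-R9 (1); add R9.
Step 5: frontier [R2-R5 14, R1-R4 12, R3-R4 15, R3-R6 9, R1-R8 12, R5-R8 25, R3-R9 7, R5-R9 7] → take R3-R9 (7); add R3.
Step 6: frontier [R2-R5 14, R1-R3 5, R3-R5 11, R1-R4 12, R1-R8 12, R5-R8 25, R5-R9 7] → take R1-R3 (5); add R1.
Step 7: frontier [R2-R5 14, R3-R5 11, R5-R8 25, R5-R9 7] → take R5-R9 (7); add R5.
MST edges: R2-R4, R2-R8, R2-R6, R6-R9, R3-R9, R1-R3, R5-R9; total weight 10+10+11+1+7+5+7 = 51.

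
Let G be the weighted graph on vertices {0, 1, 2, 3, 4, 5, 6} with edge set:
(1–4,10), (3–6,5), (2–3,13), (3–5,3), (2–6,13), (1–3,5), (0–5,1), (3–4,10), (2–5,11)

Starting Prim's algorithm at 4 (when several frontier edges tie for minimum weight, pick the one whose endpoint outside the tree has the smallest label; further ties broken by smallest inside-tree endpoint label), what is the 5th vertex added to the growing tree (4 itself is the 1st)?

0

Prim's algorithm from 4:
Step 1: frontier [1–4 10, 3–4 10] → take 1–4 (10); add 1.
Step 2: frontier [1–3 5, 3–4 10] → take 1–3 (5); add 3.
Step 3: frontier [3–5 3, 3–6 5, 2–3 13] → take 3–5 (3); add 5.
Step 4: frontier [3–6 5, 2–3 13, 0–5 1, 2–5 11] → take 0–5 (1); add 0.
Step 5: frontier [3–6 5, 2–3 13, 2–5 11] → take 3–6 (5); add 6.
Step 6: frontier [2–3 13, 2–5 11, 2–6 13] → take 2–5 (11); add 2.
Vertex order: 4, 1, 3, 5, 0, 6, 2. The 5th vertex is 0.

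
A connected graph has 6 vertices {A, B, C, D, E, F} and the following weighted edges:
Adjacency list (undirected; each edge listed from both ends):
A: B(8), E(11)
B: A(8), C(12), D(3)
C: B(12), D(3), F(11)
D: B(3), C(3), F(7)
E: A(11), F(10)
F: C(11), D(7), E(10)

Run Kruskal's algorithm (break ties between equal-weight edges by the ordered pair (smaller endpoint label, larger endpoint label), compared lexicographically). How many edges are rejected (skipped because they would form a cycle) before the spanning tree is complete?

0

Kruskal: consider edges lightest-first.
B–D (3): add — endpoints in different components.
C–D (3): add — endpoints in different components.
D–F (7): add — endpoints in different components.
A–B (8): add — endpoints in different components.
E–F (10): add — endpoints in different components.
Edges rejected before the tree was complete: 0.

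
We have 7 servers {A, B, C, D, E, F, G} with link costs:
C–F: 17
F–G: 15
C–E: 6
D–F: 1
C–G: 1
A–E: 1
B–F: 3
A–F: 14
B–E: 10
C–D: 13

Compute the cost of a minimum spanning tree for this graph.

Sort edges by weight, then run Kruskal:
A–E (1): add. Components now {A,E} {B} {C} {D} {F} {G}
C–G (1): add. Components now {A,E} {B} {C,G} {D} {F}
D–F (1): add. Components now {A,E} {B} {C,G} {D,F}
B–F (3): add. Components now {A,E} {B,D,F} {C,G}
C–E (6): add. Components now {A,C,E,G} {B,D,F}
B–E (10): add. Components now {A,B,C,D,E,F,G}
MST edges: A–E, C–G, D–F, B–F, C–E, B–E; total weight 1+1+1+3+6+10 = 22.

22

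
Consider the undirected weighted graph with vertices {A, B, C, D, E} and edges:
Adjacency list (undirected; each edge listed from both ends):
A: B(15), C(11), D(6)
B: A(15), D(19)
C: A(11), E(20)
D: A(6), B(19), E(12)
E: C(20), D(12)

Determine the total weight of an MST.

Kruskal's algorithm — process edges by increasing weight (ties by edge label):
A D (6): add — endpoints in different components.
A C (11): add — endpoints in different components.
D E (12): add — endpoints in different components.
A B (15): add — endpoints in different components.
MST edges: A D, A C, D E, A B; total weight 6+11+12+15 = 44.

44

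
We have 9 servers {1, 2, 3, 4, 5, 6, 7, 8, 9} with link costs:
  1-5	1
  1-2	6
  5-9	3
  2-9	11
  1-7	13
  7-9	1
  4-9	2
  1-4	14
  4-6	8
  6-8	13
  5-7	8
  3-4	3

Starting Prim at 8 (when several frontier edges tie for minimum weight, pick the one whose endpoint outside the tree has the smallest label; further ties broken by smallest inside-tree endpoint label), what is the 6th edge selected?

5-9

Prim, starting at 8.
Step 1: cheapest edge leaving the tree is 6-8 (13); add 6.
Step 2: cheapest edge leaving the tree is 4-6 (8); add 4.
Step 3: cheapest edge leaving the tree is 4-9 (2); add 9.
Step 4: cheapest edge leaving the tree is 7-9 (1); add 7.
Step 5: cheapest edge leaving the tree is 3-4 (3); add 3.
Step 6: cheapest edge leaving the tree is 5-9 (3); add 5.
Step 7: cheapest edge leaving the tree is 1-5 (1); add 1.
Step 8: cheapest edge leaving the tree is 1-2 (6); add 2.
The 6th edge added is 5-9.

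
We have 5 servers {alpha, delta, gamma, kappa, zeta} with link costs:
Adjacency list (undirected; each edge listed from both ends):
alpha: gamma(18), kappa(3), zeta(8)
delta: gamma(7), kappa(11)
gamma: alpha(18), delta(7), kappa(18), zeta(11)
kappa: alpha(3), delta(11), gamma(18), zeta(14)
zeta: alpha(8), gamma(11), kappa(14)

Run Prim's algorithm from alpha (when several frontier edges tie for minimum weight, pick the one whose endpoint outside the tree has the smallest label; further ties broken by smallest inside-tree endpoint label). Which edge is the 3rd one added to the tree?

delta-kappa

Prim, starting at alpha.
Step 1: cheapest edge leaving the tree is alpha-kappa (3); add kappa.
Step 2: cheapest edge leaving the tree is alpha-zeta (8); add zeta.
Step 3: cheapest edge leaving the tree is delta-kappa (11); add delta.
Step 4: cheapest edge leaving the tree is delta-gamma (7); add gamma.
The 3rd edge added is delta-kappa.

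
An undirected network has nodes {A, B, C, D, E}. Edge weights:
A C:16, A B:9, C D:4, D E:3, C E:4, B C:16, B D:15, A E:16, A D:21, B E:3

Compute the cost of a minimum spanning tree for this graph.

Sort edges by weight, then run Kruskal:
B E (3): add — endpoints in different components.
D E (3): add — endpoints in different components.
C D (4): add — endpoints in different components.
C E (4): skip — C and E already connected.
A B (9): add — endpoints in different components.
MST edges: B E, D E, C D, A B; total weight 3+3+4+9 = 19.

19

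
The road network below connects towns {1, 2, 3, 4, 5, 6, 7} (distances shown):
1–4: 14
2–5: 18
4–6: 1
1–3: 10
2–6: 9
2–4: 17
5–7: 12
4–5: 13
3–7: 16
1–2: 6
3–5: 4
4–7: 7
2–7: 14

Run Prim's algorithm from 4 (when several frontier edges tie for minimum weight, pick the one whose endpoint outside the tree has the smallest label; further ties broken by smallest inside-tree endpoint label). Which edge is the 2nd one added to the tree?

4-7

Grow the tree from 4 using Prim:
Step 1: frontier [4–6 1, 4–7 7, 4–5 13, 1–4 14, 2–4 17] → take 4–6 (1); add 6.
Step 2: frontier [4–7 7, 4–5 13, 1–4 14, 2–4 17, 2–6 9] → take 4–7 (7); add 7.
Step 3: frontier [4–5 13, 1–4 14, 2–4 17, 2–6 9, 5–7 12, 2–7 14, 3–7 16] → take 2–6 (9); add 2.
Step 4: frontier [1–2 6, 2–5 18, 4–5 13, 1–4 14, 5–7 12, 3–7 16] → take 1–2 (6); add 1.
Step 5: frontier [1–3 10, 2–5 18, 4–5 13, 5–7 12, 3–7 16] → take 1–3 (10); add 3.
Step 6: frontier [2–5 18, 3–5 4, 4–5 13, 5–7 12] → take 3–5 (4); add 5.
The 2nd edge added is 4–7.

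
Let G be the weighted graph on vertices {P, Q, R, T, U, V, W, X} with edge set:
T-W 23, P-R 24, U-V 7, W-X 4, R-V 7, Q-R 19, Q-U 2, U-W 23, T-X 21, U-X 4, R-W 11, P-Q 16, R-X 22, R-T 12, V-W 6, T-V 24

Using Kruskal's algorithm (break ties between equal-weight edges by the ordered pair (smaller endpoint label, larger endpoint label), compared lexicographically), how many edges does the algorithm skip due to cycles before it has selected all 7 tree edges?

Kruskal's algorithm — process edges by increasing weight (ties by edge label):
Q-U (2): add — endpoints in different components.
U-X (4): add — endpoints in different components.
W-X (4): add — endpoints in different components.
V-W (6): add — endpoints in different components.
R-V (7): add — endpoints in different components.
U-V (7): skip — V and U already connected.
R-W (11): skip — W and R already connected.
R-T (12): add — endpoints in different components.
P-Q (16): add — endpoints in different components.
Edges rejected before the tree was complete: 2.

2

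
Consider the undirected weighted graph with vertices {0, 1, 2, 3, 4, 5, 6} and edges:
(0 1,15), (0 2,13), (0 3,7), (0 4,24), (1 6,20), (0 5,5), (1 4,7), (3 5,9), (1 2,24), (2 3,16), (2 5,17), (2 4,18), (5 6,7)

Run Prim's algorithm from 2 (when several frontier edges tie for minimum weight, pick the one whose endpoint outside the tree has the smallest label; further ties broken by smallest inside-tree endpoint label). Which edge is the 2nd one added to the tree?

Grow the tree from 2 using Prim:
Step 1: cheapest edge leaving the tree is 0 2 (13); add 0.
Step 2: cheapest edge leaving the tree is 0 5 (5); add 5.
Step 3: cheapest edge leaving the tree is 0 3 (7); add 3.
Step 4: cheapest edge leaving the tree is 5 6 (7); add 6.
Step 5: cheapest edge leaving the tree is 0 1 (15); add 1.
Step 6: cheapest edge leaving the tree is 1 4 (7); add 4.
The 2nd edge added is 0 5.

0-5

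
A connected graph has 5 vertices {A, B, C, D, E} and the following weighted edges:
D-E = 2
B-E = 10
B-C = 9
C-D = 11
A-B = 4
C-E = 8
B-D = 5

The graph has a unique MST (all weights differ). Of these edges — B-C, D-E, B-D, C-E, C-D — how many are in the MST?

Kruskal's algorithm — process edges by increasing weight (ties by edge label):
D-E (2): add — endpoints in different components.
A-B (4): add — endpoints in different components.
B-D (5): add — endpoints in different components.
C-E (8): add — endpoints in different components.
MST edge set: {D-E, A-B, B-D, C-E}.
Of the listed edges, {D-E, B-D, C-E} are in the MST → 3.

3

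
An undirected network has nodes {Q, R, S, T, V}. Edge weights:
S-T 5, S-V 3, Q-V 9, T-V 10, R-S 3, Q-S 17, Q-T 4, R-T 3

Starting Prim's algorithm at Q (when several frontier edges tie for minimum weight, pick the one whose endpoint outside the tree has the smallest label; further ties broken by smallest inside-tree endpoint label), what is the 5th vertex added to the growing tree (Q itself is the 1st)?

V

Grow the tree from Q using Prim:
Step 1: cheapest edge leaving the tree is Q-T (4); add T.
Step 2: cheapest edge leaving the tree is R-T (3); add R.
Step 3: cheapest edge leaving the tree is R-S (3); add S.
Step 4: cheapest edge leaving the tree is S-V (3); add V.
Vertex order: Q, T, R, S, V. The 5th vertex is V.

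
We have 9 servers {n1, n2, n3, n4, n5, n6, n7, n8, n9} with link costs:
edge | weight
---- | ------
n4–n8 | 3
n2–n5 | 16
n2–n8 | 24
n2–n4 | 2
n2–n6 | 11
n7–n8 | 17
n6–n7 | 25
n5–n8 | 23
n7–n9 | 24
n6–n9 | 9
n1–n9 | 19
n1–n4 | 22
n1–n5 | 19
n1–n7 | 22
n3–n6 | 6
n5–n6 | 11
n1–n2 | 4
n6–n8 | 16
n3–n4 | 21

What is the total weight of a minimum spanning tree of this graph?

Kruskal: consider edges lightest-first.
n2–n4 (2): add — endpoints in different components.
n4–n8 (3): add — endpoints in different components.
n1–n2 (4): add — endpoints in different components.
n3–n6 (6): add — endpoints in different components.
n6–n9 (9): add — endpoints in different components.
n2–n6 (11): add — endpoints in different components.
n5–n6 (11): add — endpoints in different components.
n2–n5 (16): skip — n2 and n5 already connected.
n6–n8 (16): skip — n8 and n6 already connected.
n7–n8 (17): add — endpoints in different components.
MST edges: n2–n4, n4–n8, n1–n2, n3–n6, n6–n9, n2–n6, n5–n6, n7–n8; total weight 2+3+4+6+9+11+11+17 = 63.

63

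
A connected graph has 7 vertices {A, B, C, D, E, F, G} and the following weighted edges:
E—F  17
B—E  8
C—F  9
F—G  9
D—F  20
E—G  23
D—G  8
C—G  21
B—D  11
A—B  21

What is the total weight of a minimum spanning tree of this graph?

66

Prim's algorithm from G:
Step 1: frontier [D—G 8, F—G 9, C—G 21, E—G 23] → take D—G (8); add D.
Step 2: frontier [B—D 11, D—F 20, F—G 9, C—G 21, E—G 23] → take F—G (9); add F.
Step 3: frontier [B—D 11, C—F 9, E—F 17, C—G 21, E—G 23] → take C—F (9); add C.
Step 4: frontier [B—D 11, E—F 17, E—G 23] → take B—D (11); add B.
Step 5: frontier [B—E 8, A—B 21, E—F 17, E—G 23] → take B—E (8); add E.
Step 6: frontier [A—B 21] → take A—B (21); add A.
MST edges: D—G, F—G, C—F, B—D, B—E, A—B; total weight 8+9+9+11+8+21 = 66.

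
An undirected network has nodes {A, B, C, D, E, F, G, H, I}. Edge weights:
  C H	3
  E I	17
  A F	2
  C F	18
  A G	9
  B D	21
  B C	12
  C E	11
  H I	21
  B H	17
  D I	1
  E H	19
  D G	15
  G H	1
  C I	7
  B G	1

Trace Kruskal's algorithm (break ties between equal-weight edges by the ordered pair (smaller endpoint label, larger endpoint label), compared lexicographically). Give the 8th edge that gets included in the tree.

C-E

Kruskal's algorithm — process edges by increasing weight (ties by edge label):
B G (1): add — endpoints in different components.
D I (1): add — endpoints in different components.
G H (1): add — endpoints in different components.
A F (2): add — endpoints in different components.
C H (3): add — endpoints in different components.
C I (7): add — endpoints in different components.
A G (9): add — endpoints in different components.
C E (11): add — endpoints in different components.
The 8th edge added is C E.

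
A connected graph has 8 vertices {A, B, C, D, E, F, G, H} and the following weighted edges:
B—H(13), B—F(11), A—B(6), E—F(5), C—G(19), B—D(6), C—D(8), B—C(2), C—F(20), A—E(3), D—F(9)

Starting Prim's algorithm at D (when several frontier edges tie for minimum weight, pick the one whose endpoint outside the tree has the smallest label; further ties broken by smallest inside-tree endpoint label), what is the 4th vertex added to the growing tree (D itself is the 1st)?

A

Prim's algorithm from D:
Step 1: frontier [B—D 6, C—D 8, D—F 9] → take B—D (6); add B.
Step 2: frontier [B—C 2, A—B 6, B—F 11, B—H 13, C—D 8, D—F 9] → take B—C (2); add C.
Step 3: frontier [A—B 6, B—F 11, B—H 13, C—G 19, C—F 20, D—F 9] → take A—B (6); add A.
Step 4: frontier [A—E 3, B—F 11, B—H 13, C—G 19, C—F 20, D—F 9] → take A—E (3); add E.
Step 5: frontier [B—F 11, B—H 13, C—G 19, C—F 20, D—F 9, E—F 5] → take E—F (5); add F.
Step 6: frontier [B—H 13, C—G 19] → take B—H (13); add H.
Step 7: frontier [C—G 19] → take C—G (19); add G.
Vertex order: D, B, C, A, E, F, H, G. The 4th vertex is A.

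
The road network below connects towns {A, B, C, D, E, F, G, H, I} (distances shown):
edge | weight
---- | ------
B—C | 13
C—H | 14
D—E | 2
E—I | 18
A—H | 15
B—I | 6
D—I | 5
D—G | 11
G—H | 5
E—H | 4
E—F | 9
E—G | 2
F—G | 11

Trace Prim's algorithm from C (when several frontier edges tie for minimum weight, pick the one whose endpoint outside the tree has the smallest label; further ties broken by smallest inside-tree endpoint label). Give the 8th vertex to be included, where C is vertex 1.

F

Grow the tree from C using Prim:
Step 1: frontier [B—C 13, C—H 14] → take B—C (13); add B.
Step 2: frontier [B—I 6, C—H 14] → take B—I (6); add I.
Step 3: frontier [C—H 14, D—I 5, E—I 18] → take D—I (5); add D.
Step 4: frontier [C—H 14, D—E 2, D—G 11, E—I 18] → take D—E (2); add E.
Step 5: frontier [C—H 14, D—G 11, E—G 2, E—H 4, E—F 9] → take E—G (2); add G.
Step 6: frontier [C—H 14, E—H 4, E—F 9, G—H 5, F—G 11] → take E—H (4); add H.
Step 7: frontier [E—F 9, F—G 11, A—H 15] → take E—F (9); add F.
Step 8: frontier [A—H 15] → take A—H (15); add A.
Vertex order: C, B, I, D, E, G, H, F, A. The 8th vertex is F.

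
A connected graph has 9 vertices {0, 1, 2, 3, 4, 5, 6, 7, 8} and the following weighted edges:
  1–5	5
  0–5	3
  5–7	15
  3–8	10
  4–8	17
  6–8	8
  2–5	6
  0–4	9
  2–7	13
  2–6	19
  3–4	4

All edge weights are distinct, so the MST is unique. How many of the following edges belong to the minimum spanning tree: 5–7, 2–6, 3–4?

Kruskal's algorithm — process edges by increasing weight (ties by edge label):
0–5 (3): add — endpoints in different components.
3–4 (4): add — endpoints in different components.
1–5 (5): add — endpoints in different components.
2–5 (6): add — endpoints in different components.
6–8 (8): add — endpoints in different components.
0–4 (9): add — endpoints in different components.
3–8 (10): add — endpoints in different components.
2–7 (13): add — endpoints in different components.
MST edge set: {0–5, 3–4, 1–5, 2–5, 6–8, 0–4, 3–8, 2–7}.
Of the listed edges, {3–4} are in the MST → 1.

1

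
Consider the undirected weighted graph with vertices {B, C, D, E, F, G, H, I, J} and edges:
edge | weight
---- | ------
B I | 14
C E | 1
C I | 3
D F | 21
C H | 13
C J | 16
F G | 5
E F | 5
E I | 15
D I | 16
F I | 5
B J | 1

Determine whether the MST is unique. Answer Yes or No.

No

Kruskal: consider edges lightest-first.
B J (1): add — endpoints in different components.
C E (1): add — endpoints in different components.
C I (3): add — endpoints in different components.
E F (5): add — endpoints in different components.
F G (5): add — endpoints in different components.
F I (5): skip — F and I already connected.
C H (13): add — endpoints in different components.
B I (14): add — endpoints in different components.
E I (15): skip — E and I already connected.
C J (16): skip — C and J already connected.
D I (16): add — endpoints in different components.
Non-tree edge F I has weight 5, equal to the heaviest edge on its tree cycle — swapping gives another MST of the same weight. Not unique.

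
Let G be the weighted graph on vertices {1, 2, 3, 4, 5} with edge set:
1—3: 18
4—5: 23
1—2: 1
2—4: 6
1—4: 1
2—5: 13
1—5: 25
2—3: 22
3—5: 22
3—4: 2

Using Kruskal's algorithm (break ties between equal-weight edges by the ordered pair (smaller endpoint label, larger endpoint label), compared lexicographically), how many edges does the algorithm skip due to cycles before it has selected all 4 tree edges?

1

Kruskal: consider edges lightest-first.
1—2 (1): add — endpoints in different components.
1—4 (1): add — endpoints in different components.
3—4 (2): add — endpoints in different components.
2—4 (6): skip — 2 and 4 already connected.
2—5 (13): add — endpoints in different components.
Edges rejected before the tree was complete: 1.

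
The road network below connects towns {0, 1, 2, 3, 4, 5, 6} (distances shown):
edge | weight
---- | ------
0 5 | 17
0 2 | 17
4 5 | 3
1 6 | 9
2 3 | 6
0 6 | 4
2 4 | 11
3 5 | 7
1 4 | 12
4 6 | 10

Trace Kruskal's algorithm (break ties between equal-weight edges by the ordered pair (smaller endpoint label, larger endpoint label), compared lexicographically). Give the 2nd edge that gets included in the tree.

0-6

Sort edges by weight, then run Kruskal:
4 5 (3): add. Components now {0} {1} {2} {3} {4,5} {6}
0 6 (4): add. Components now {0,6} {1} {2} {3} {4,5}
2 3 (6): add. Components now {0,6} {1} {2,3} {4,5}
3 5 (7): add. Components now {0,6} {1} {2,3,4,5}
1 6 (9): add. Components now {0,1,6} {2,3,4,5}
4 6 (10): add. Components now {0,1,2,3,4,5,6}
The 2nd edge added is 0 6.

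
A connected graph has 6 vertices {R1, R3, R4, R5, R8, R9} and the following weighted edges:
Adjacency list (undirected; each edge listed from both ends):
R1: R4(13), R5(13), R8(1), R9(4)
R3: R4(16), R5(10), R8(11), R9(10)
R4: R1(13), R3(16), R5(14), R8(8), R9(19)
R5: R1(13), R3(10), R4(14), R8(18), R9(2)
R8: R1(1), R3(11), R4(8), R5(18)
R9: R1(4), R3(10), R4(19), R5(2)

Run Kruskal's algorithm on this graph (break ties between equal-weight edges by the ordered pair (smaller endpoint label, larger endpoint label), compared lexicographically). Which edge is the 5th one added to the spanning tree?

Kruskal: consider edges lightest-first.
R1–R8 (1): add. Components now {R1,R8} {R4} {R9} {R3} {R5}
R5–R9 (2): add. Components now {R1,R8} {R4} {R5,R9} {R3}
R1–R9 (4): add. Components now {R1,R5,R8,R9} {R4} {R3}
R4–R8 (8): add. Components now {R1,R4,R5,R8,R9} {R3}
R3–R5 (10): add. Components now {R1,R3,R4,R5,R8,R9}
The 5th edge added is R3–R5.

R3-R5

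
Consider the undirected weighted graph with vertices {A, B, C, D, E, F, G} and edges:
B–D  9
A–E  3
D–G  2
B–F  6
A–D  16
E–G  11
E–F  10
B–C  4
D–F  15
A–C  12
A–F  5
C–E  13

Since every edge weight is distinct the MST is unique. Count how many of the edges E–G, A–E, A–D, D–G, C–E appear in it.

Kruskal's algorithm — process edges by increasing weight (ties by edge label):
D–G (2): add. Components now {A} {B} {C} {D,G} {E} {F}
A–E (3): add. Components now {A,E} {B} {C} {D,G} {F}
B–C (4): add. Components now {A,E} {B,C} {D,G} {F}
A–F (5): add. Components now {A,E,F} {B,C} {D,G}
B–F (6): add. Components now {A,B,C,E,F} {D,G}
B–D (9): add. Components now {A,B,C,D,E,F,G}
MST edge set: {D–G, A–E, B–C, A–F, B–F, B–D}.
Of the listed edges, {A–E, D–G} are in the MST → 2.

2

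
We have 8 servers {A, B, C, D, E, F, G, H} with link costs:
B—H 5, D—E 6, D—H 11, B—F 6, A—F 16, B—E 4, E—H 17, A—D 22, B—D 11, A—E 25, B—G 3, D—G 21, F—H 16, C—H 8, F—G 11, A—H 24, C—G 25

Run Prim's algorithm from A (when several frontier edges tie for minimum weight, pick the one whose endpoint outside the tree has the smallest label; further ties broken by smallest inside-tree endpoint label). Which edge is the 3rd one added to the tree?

B-G

Prim, starting at A.
Step 1: cheapest edge leaving the tree is A—F (16); add F.
Step 2: cheapest edge leaving the tree is B—F (6); add B.
Step 3: cheapest edge leaving the tree is B—G (3); add G.
Step 4: cheapest edge leaving the tree is B—E (4); add E.
Step 5: cheapest edge leaving the tree is B—H (5); add H.
Step 6: cheapest edge leaving the tree is D—E (6); add D.
Step 7: cheapest edge leaving the tree is C—H (8); add C.
The 3rd edge added is B—G.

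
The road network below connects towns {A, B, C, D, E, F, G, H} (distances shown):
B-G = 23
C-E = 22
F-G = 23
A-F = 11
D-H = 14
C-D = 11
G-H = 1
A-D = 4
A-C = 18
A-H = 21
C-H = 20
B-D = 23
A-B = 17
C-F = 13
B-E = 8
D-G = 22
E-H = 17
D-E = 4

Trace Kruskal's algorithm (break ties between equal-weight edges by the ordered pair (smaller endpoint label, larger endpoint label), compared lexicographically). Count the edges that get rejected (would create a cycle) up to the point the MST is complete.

Kruskal's algorithm — process edges by increasing weight (ties by edge label):
G-H (1): add — endpoints in different components.
A-D (4): add — endpoints in different components.
D-E (4): add — endpoints in different components.
B-E (8): add — endpoints in different components.
A-F (11): add — endpoints in different components.
C-D (11): add — endpoints in different components.
C-F (13): skip — C and F already connected.
D-H (14): add — endpoints in different components.
Edges rejected before the tree was complete: 1.

1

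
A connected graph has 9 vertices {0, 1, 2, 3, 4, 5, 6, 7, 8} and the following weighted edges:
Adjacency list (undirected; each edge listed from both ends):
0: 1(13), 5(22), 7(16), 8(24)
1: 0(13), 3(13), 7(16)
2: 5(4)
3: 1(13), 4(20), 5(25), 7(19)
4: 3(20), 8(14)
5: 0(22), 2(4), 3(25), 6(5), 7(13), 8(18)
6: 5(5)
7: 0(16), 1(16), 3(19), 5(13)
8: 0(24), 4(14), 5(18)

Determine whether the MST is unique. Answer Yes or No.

Sort edges by weight, then run Kruskal:
2 5 (4): add — endpoints in different components.
5 6 (5): add — endpoints in different components.
0 1 (13): add — endpoints in different components.
1 3 (13): add — endpoints in different components.
5 7 (13): add — endpoints in different components.
4 8 (14): add — endpoints in different components.
0 7 (16): add — endpoints in different components.
1 7 (16): skip — 1 and 7 already connected.
5 8 (18): add — endpoints in different components.
Non-tree edge 1 7 has weight 16, equal to the heaviest edge on its tree cycle — swapping gives another MST of the same weight. Not unique.

No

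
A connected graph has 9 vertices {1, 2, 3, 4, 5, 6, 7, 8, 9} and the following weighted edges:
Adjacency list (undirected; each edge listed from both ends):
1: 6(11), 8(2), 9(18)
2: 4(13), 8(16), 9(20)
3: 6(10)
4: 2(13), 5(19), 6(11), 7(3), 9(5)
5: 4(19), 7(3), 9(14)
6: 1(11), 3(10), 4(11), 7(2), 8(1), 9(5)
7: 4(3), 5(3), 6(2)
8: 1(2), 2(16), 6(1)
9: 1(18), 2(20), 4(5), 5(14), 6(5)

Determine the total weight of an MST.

Prim, starting at 1.
Step 1: cheapest edge leaving the tree is 1 8 (2); add 8.
Step 2: cheapest edge leaving the tree is 6 8 (1); add 6.
Step 3: cheapest edge leaving the tree is 6 7 (2); add 7.
Step 4: cheapest edge leaving the tree is 4 7 (3); add 4.
Step 5: cheapest edge leaving the tree is 5 7 (3); add 5.
Step 6: cheapest edge leaving the tree is 4 9 (5); add 9.
Step 7: cheapest edge leaving the tree is 3 6 (10); add 3.
Step 8: cheapest edge leaving the tree is 2 4 (13); add 2.
MST edges: 1 8, 6 8, 6 7, 4 7, 5 7, 4 9, 3 6, 2 4; total weight 2+1+2+3+3+5+10+13 = 39.

39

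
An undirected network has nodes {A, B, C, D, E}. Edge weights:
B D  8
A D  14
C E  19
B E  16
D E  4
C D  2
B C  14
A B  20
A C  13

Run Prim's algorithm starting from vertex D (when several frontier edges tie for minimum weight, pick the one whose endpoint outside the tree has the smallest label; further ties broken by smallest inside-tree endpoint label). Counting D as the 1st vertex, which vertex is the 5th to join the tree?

A

Grow the tree from D using Prim:
Step 1: frontier [C D 2, D E 4, B D 8, A D 14] → take C D (2); add C.
Step 2: frontier [A C 13, B C 14, C E 19, D E 4, B D 8, A D 14] → take D E (4); add E.
Step 3: frontier [A C 13, B C 14, B D 8, A D 14, B E 16] → take B D (8); add B.
Step 4: frontier [A B 20, A C 13, A D 14] → take A C (13); add A.
Vertex order: D, C, E, B, A. The 5th vertex is A.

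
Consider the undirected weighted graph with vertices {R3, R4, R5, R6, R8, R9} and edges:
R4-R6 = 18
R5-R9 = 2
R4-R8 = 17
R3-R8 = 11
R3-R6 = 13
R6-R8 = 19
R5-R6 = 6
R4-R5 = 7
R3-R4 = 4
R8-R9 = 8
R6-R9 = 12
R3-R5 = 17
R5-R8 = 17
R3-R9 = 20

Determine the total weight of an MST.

Prim, starting at R4.
Step 1: frontier [R3-R4 4, R4-R5 7, R4-R8 17, R4-R6 18] → take R3-R4 (4); add R3.
Step 2: frontier [R3-R8 11, R3-R6 13, R3-R5 17, R3-R9 20, R4-R5 7, R4-R8 17, R4-R6 18] → take R4-R5 (7); add R5.
Step 3: frontier [R3-R8 11, R3-R6 13, R3-R9 20, R4-R8 17, R4-R6 18, R5-R9 2, R5-R6 6, R5-R8 17] → take R5-R9 (2); add R9.
Step 4: frontier [R3-R8 11, R3-R6 13, R4-R8 17, R4-R6 18, R5-R6 6, R5-R8 17, R8-R9 8, R6-R9 12] → take R5-R6 (6); add R6.
Step 5: frontier [R3-R8 11, R4-R8 17, R5-R8 17, R6-R8 19, R8-R9 8] → take R8-R9 (8); add R8.
MST edges: R3-R4, R4-R5, R5-R9, R5-R6, R8-R9; total weight 4+7+2+6+8 = 27.

27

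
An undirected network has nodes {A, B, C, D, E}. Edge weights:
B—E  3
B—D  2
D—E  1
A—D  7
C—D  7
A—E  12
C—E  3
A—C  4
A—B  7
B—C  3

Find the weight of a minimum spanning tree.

10

Prim, starting at C.
Step 1: frontier [B—C 3, C—E 3, A—C 4, C—D 7] → take B—C (3); add B.
Step 2: frontier [B—D 2, B—E 3, A—B 7, C—E 3, A—C 4, C—D 7] → take B—D (2); add D.
Step 3: frontier [B—E 3, A—B 7, C—E 3, A—C 4, D—E 1, A—D 7] → take D—E (1); add E.
Step 4: frontier [A—B 7, A—C 4, A—D 7, A—E 12] → take A—C (4); add A.
MST edges: B—C, B—D, D—E, A—C; total weight 3+2+1+4 = 10.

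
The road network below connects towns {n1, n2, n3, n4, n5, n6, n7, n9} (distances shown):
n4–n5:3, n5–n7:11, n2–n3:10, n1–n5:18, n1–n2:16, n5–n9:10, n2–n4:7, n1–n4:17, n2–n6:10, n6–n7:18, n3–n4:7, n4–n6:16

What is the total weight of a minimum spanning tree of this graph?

64

Kruskal: consider edges lightest-first.
n4–n5 (3): add — endpoints in different components.
n2–n4 (7): add — endpoints in different components.
n3–n4 (7): add — endpoints in different components.
n2–n3 (10): skip — n3 and n2 already connected.
n2–n6 (10): add — endpoints in different components.
n5–n9 (10): add — endpoints in different components.
n5–n7 (11): add — endpoints in different components.
n1–n2 (16): add — endpoints in different components.
MST edges: n4–n5, n2–n4, n3–n4, n2–n6, n5–n9, n5–n7, n1–n2; total weight 3+7+7+10+10+11+16 = 64.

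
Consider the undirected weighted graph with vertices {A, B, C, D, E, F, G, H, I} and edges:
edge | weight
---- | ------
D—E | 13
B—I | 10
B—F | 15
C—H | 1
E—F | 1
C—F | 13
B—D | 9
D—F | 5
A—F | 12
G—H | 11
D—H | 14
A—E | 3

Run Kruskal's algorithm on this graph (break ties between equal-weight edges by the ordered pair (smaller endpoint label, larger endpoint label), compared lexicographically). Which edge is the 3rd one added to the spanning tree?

Kruskal's algorithm — process edges by increasing weight (ties by edge label):
C—H (1): add — endpoints in different components.
E—F (1): add — endpoints in different components.
A—E (3): add — endpoints in different components.
D—F (5): add — endpoints in different components.
B—D (9): add — endpoints in different components.
B—I (10): add — endpoints in different components.
G—H (11): add — endpoints in different components.
A—F (12): skip — A and F already connected.
C—F (13): add — endpoints in different components.
The 3rd edge added is A—E.

A-E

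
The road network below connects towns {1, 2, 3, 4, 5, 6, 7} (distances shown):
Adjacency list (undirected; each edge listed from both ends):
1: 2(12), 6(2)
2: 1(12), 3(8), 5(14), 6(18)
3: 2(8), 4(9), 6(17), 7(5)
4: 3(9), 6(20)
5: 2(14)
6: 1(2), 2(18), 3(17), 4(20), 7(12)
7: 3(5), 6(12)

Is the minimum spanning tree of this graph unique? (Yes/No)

Sort edges by weight, then run Kruskal:
1–6 (2): add — endpoints in different components.
3–7 (5): add — endpoints in different components.
2–3 (8): add — endpoints in different components.
3–4 (9): add — endpoints in different components.
1–2 (12): add — endpoints in different components.
6–7 (12): skip — 6 and 7 already connected.
2–5 (14): add — endpoints in different components.
Non-tree edge 6–7 has weight 12, equal to the heaviest edge on its tree cycle — swapping gives another MST of the same weight. Not unique.

No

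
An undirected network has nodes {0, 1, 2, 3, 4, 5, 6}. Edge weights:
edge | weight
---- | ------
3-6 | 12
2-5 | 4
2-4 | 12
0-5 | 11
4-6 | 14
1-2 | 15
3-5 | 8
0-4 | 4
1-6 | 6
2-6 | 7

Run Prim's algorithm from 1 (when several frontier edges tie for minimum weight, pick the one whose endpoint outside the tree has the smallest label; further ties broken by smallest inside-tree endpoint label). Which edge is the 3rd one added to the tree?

2-5

Prim's algorithm from 1:
Step 1: cheapest edge leaving the tree is 1-6 (6); add 6.
Step 2: cheapest edge leaving the tree is 2-6 (7); add 2.
Step 3: cheapest edge leaving the tree is 2-5 (4); add 5.
Step 4: cheapest edge leaving the tree is 3-5 (8); add 3.
Step 5: cheapest edge leaving the tree is 0-5 (11); add 0.
Step 6: cheapest edge leaving the tree is 0-4 (4); add 4.
The 3rd edge added is 2-5.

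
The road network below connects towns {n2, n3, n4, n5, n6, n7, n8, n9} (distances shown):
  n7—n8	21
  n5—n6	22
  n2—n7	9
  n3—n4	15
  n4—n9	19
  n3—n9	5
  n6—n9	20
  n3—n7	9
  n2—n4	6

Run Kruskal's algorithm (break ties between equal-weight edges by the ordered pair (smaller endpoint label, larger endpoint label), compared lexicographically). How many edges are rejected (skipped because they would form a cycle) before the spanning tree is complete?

Sort edges by weight, then run Kruskal:
n3—n9 (5): add — endpoints in different components.
n2—n4 (6): add — endpoints in different components.
n2—n7 (9): add — endpoints in different components.
n3—n7 (9): add — endpoints in different components.
n3—n4 (15): skip — n3 and n4 already connected.
n4—n9 (19): skip — n9 and n4 already connected.
n6—n9 (20): add — endpoints in different components.
n7—n8 (21): add — endpoints in different components.
n5—n6 (22): add — endpoints in different components.
Edges rejected before the tree was complete: 2.

2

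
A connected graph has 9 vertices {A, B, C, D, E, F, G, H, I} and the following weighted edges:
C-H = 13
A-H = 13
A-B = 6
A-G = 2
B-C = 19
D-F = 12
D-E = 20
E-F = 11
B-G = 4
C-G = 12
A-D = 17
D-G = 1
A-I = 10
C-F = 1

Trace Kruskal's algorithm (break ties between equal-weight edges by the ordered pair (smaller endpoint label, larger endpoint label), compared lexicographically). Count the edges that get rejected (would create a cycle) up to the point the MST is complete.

2

Kruskal's algorithm — process edges by increasing weight (ties by edge label):
C-F (1): add — endpoints in different components.
D-G (1): add — endpoints in different components.
A-G (2): add — endpoints in different components.
B-G (4): add — endpoints in different components.
A-B (6): skip — A and B already connected.
A-I (10): add — endpoints in different components.
E-F (11): add — endpoints in different components.
C-G (12): add — endpoints in different components.
D-F (12): skip — D and F already connected.
A-H (13): add — endpoints in different components.
Edges rejected before the tree was complete: 2.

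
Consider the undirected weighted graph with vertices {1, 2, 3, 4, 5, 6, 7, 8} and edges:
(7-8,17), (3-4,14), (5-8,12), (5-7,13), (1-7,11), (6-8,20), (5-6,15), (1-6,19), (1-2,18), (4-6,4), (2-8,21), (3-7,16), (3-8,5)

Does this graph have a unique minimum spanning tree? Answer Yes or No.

Yes

Kruskal's algorithm — process edges by increasing weight (ties by edge label):
4-6 (4): add — endpoints in different components.
3-8 (5): add — endpoints in different components.
1-7 (11): add — endpoints in different components.
5-8 (12): add — endpoints in different components.
5-7 (13): add — endpoints in different components.
3-4 (14): add — endpoints in different components.
5-6 (15): skip — 5 and 6 already connected.
3-7 (16): skip — 3 and 7 already connected.
7-8 (17): skip — 7 and 8 already connected.
1-2 (18): add — endpoints in different components.
Every non-tree edge has weight strictly greater than the heaviest edge on the tree path between its endpoints, so the MST is unique.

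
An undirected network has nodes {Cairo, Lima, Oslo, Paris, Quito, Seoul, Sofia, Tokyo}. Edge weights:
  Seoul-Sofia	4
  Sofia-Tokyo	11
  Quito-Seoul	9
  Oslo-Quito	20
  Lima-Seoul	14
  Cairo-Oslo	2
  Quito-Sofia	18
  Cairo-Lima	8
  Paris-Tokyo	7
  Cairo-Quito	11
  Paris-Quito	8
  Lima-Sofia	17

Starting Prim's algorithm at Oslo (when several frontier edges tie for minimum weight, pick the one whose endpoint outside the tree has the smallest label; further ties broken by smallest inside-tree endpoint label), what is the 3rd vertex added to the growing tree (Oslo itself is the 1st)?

Lima

Grow the tree from Oslo using Prim:
Step 1: frontier [Cairo-Oslo 2, Oslo-Quito 20] → take Cairo-Oslo (2); add Cairo.
Step 2: frontier [Cairo-Lima 8, Cairo-Quito 11, Oslo-Quito 20] → take Cairo-Lima (8); add Lima.
Step 3: frontier [Cairo-Quito 11, Lima-Seoul 14, Lima-Sofia 17, Oslo-Quito 20] → take Cairo-Quito (11); add Quito.
Step 4: frontier [Lima-Seoul 14, Lima-Sofia 17, Paris-Quito 8, Quito-Seoul 9, Quito-Sofia 18] → take Paris-Quito (8); add Paris.
Step 5: frontier [Lima-Seoul 14, Lima-Sofia 17, Paris-Tokyo 7, Quito-Seoul 9, Quito-Sofia 18] → take Paris-Tokyo (7); add Tokyo.
Step 6: frontier [Lima-Seoul 14, Lima-Sofia 17, Quito-Seoul 9, Quito-Sofia 18, Sofia-Tokyo 11] → take Quito-Seoul (9); add Seoul.
Step 7: frontier [Lima-Sofia 17, Quito-Sofia 18, Seoul-Sofia 4, Sofia-Tokyo 11] → take Seoul-Sofia (4); add Sofia.
Vertex order: Oslo, Cairo, Lima, Quito, Paris, Tokyo, Seoul, Sofia. The 3rd vertex is Lima.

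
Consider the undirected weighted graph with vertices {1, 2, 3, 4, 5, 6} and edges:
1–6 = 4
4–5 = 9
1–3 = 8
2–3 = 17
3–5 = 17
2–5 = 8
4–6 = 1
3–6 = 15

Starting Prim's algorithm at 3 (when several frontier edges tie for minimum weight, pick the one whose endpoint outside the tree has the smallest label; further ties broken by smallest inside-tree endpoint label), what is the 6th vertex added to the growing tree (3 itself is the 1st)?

Prim, starting at 3.
Step 1: frontier [1–3 8, 3–6 15, 2–3 17, 3–5 17] → take 1–3 (8); add 1.
Step 2: frontier [1–6 4, 3–6 15, 2–3 17, 3–5 17] → take 1–6 (4); add 6.
Step 3: frontier [2–3 17, 3–5 17, 4–6 1] → take 4–6 (1); add 4.
Step 4: frontier [2–3 17, 3–5 17, 4–5 9] → take 4–5 (9); add 5.
Step 5: frontier [2–3 17, 2–5 8] → take 2–5 (8); add 2.
Vertex order: 3, 1, 6, 4, 5, 2. The 6th vertex is 2.

2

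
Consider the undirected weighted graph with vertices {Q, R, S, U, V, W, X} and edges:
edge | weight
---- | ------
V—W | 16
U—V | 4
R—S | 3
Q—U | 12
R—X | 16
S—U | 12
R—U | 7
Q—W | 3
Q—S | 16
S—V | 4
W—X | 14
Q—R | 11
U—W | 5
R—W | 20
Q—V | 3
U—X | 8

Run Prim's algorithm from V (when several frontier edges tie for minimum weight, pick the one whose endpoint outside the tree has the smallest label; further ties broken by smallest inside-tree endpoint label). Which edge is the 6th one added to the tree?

U-X

Grow the tree from V using Prim:
Step 1: cheapest edge leaving the tree is Q—V (3); add Q.
Step 2: cheapest edge leaving the tree is Q—W (3); add W.
Step 3: cheapest edge leaving the tree is S—V (4); add S.
Step 4: cheapest edge leaving the tree is R—S (3); add R.
Step 5: cheapest edge leaving the tree is U—V (4); add U.
Step 6: cheapest edge leaving the tree is U—X (8); add X.
The 6th edge added is U—X.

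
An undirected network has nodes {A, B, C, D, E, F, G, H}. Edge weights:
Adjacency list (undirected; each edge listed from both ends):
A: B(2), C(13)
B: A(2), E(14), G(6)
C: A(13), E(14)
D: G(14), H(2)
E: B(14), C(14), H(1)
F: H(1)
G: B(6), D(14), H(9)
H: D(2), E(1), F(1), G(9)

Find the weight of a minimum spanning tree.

34

Grow the tree from B using Prim:
Step 1: frontier [A B 2, B G 6, B E 14] → take A B (2); add A.
Step 2: frontier [A C 13, B G 6, B E 14] → take B G (6); add G.
Step 3: frontier [A C 13, B E 14, G H 9, D G 14] → take G H (9); add H.
Step 4: frontier [A C 13, B E 14, D G 14, E H 1, F H 1, D H 2] → take E H (1); add E.
Step 5: frontier [A C 13, C E 14, D G 14, F H 1, D H 2] → take F H (1); add F.
Step 6: frontier [A C 13, C E 14, D G 14, D H 2] → take D H (2); add D.
Step 7: frontier [A C 13, C E 14] → take A C (13); add C.
MST edges: A B, B G, G H, E H, F H, D H, A C; total weight 2+6+9+1+1+2+13 = 34.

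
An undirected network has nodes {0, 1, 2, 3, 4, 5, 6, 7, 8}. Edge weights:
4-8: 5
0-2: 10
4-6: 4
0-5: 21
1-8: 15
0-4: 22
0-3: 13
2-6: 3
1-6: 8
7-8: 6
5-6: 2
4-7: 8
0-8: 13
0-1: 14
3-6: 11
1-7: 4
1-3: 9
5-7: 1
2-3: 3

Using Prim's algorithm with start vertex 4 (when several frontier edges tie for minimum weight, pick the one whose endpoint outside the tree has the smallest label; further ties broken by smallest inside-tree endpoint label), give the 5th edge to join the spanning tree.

Prim's algorithm from 4:
Step 1: cheapest edge leaving the tree is 4-6 (4); add 6.
Step 2: cheapest edge leaving the tree is 5-6 (2); add 5.
Step 3: cheapest edge leaving the tree is 5-7 (1); add 7.
Step 4: cheapest edge leaving the tree is 2-6 (3); add 2.
Step 5: cheapest edge leaving the tree is 2-3 (3); add 3.
Step 6: cheapest edge leaving the tree is 1-7 (4); add 1.
Step 7: cheapest edge leaving the tree is 4-8 (5); add 8.
Step 8: cheapest edge leaving the tree is 0-2 (10); add 0.
The 5th edge added is 2-3.

2-3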